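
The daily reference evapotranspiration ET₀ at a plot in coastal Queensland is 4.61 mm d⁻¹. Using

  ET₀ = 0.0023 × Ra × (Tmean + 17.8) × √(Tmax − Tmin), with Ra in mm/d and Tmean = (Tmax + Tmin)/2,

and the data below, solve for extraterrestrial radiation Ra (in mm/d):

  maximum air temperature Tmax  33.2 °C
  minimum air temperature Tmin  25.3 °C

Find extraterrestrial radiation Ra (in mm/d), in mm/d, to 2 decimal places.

Tmean = 29.25 °C; √ΔT = 2.8107
Ra = ET₀ / [0.0023 × (Tmean+17.8) × √ΔT] = 4.61 / (0.0023 × 47.05 × 2.8107) = 15.157 mm/d

15.16 mm/d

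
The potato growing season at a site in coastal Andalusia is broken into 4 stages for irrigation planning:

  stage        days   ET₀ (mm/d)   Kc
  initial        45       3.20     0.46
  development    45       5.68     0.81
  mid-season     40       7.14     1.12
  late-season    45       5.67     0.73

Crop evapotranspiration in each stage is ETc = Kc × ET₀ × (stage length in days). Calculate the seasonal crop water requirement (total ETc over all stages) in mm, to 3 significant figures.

779 mm

initial: 0.46 × 3.20 × 45 = 66.24 mm
development: 0.81 × 5.68 × 45 = 207.04 mm
mid-season: 1.12 × 7.14 × 40 = 319.87 mm
late-season: 0.73 × 5.67 × 45 = 186.26 mm
Seasonal total = 779.41 mm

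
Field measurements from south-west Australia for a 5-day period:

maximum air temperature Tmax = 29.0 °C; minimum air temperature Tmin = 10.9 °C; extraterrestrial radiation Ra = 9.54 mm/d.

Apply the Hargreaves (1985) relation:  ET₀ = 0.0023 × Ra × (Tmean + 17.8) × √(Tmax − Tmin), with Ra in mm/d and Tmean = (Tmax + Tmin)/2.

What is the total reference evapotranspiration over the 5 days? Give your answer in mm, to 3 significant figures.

17.6 mm

Tmean = (29.0 + 10.9)/2 = 19.95 °C
ET₀ = 0.0023 × 9.54 × (19.95 + 17.8) × √18.1 = 0.0023 × 9.54 × 37.75 × 4.2544 = 3.5240 mm/d
Over 5 days: 3.5240 × 5 = 17.620 mm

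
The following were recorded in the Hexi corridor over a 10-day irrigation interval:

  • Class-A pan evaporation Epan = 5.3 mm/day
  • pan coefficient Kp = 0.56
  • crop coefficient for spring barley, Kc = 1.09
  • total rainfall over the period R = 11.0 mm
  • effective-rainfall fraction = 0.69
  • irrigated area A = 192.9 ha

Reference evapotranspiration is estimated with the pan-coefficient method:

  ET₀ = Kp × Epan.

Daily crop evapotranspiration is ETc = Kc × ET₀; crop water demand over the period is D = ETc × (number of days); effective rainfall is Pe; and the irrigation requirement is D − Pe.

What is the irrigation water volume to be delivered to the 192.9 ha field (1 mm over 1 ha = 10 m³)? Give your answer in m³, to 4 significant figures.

ET₀ = 0.56 × 5.3 = 2.9680 mm/d
ETc = Kc × ET₀ = 1.09 × 2.9680 = 3.2351 mm/d
Crop demand D = ETc × 10 d = 3.2351 × 10 = 32.351 mm
Pe = 0.69 × 11.0 = 7.590 mm
D − Pe = 32.351 − 7.590 = 24.761 mm
Volume = 24.761 mm × 192.9 ha × 10 = 47764.0 m³

47760 m³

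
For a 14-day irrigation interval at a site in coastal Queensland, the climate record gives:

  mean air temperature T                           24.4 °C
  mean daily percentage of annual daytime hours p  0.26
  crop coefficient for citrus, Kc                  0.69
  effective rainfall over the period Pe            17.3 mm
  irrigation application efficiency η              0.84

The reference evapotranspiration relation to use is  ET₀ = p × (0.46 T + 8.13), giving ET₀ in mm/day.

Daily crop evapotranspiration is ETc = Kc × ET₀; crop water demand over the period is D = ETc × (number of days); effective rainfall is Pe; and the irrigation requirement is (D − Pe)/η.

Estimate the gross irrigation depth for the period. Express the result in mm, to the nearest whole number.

ET₀ = 0.26 × (0.46 × 24.4 + 8.13) = 0.26 × 19.354 = 5.0320 mm/d
ETc = Kc × ET₀ = 0.69 × 5.0320 = 3.4721 mm/d
Crop demand D = ETc × 14 d = 3.4721 × 14 = 48.609 mm
D − Pe = 48.609 − 17.3 = 31.309 mm
Gross irrigation = 31.309 / 0.84 = 37.273 mm

37 mm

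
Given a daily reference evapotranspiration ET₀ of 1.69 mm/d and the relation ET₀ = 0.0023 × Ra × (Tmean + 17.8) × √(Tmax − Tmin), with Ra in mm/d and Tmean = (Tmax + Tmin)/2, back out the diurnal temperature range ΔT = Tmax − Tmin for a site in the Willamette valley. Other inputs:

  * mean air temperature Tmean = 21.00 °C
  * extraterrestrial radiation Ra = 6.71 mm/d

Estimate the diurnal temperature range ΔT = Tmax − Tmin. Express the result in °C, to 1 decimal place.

8.0 °C

√ΔT = ET₀ / [0.0023 × Ra × (Tmean+17.8)] = 1.69 / (0.0023 × 6.71 × 38.80) = 2.8223
ΔT = 2.8223² = 7.965 °C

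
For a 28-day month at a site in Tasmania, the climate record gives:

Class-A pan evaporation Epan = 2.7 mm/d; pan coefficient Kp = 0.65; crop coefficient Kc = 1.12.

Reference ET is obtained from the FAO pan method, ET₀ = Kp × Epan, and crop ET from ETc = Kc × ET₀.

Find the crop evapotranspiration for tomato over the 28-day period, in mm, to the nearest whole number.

ET₀ = 0.65 × 2.7 = 1.7550 mm/d
ETc = Kc × ET₀ = 1.12 × 1.7550 = 1.9656 mm/d
Over 28 days: 1.9656 × 28 = 55.037 mm

55 mm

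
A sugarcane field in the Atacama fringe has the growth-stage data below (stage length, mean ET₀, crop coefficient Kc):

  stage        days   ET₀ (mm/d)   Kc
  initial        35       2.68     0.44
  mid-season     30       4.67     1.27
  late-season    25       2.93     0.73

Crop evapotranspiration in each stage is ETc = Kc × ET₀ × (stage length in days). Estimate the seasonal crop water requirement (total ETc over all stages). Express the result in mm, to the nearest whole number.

273 mm

initial: 0.44 × 2.68 × 35 = 41.27 mm
mid-season: 1.27 × 4.67 × 30 = 177.93 mm
late-season: 0.73 × 2.93 × 25 = 53.47 mm
Seasonal total = 272.67 mm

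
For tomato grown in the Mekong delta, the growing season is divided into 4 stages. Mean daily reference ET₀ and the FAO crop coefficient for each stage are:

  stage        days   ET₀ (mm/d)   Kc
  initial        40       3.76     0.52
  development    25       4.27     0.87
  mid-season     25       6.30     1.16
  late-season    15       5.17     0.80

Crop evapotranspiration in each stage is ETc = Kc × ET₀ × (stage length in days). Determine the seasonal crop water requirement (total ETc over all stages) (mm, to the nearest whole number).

416 mm

initial: 0.52 × 3.76 × 40 = 78.21 mm
development: 0.87 × 4.27 × 25 = 92.87 mm
mid-season: 1.16 × 6.30 × 25 = 182.70 mm
late-season: 0.80 × 5.17 × 15 = 62.04 mm
Seasonal total = 415.82 mm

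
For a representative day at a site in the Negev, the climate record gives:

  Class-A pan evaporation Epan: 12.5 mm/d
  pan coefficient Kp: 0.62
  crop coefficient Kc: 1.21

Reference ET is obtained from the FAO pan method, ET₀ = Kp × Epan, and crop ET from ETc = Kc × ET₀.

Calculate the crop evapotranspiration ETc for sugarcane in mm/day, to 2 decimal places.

9.38 mm/day

ET₀ = 0.62 × 12.5 = 7.7500 mm/d
ETc = Kc × ET₀ = 1.21 × 7.7500 = 9.3775 mm/d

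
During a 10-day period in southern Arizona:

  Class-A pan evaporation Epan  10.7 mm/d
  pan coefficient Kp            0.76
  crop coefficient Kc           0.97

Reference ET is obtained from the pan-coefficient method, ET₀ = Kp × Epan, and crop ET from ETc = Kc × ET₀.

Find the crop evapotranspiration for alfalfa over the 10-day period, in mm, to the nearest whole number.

ET₀ = 0.76 × 10.7 = 8.1320 mm/d
ETc = Kc × ET₀ = 0.97 × 8.1320 = 7.8880 mm/d
Over 10 days: 7.8880 × 10 = 78.880 mm

79 mm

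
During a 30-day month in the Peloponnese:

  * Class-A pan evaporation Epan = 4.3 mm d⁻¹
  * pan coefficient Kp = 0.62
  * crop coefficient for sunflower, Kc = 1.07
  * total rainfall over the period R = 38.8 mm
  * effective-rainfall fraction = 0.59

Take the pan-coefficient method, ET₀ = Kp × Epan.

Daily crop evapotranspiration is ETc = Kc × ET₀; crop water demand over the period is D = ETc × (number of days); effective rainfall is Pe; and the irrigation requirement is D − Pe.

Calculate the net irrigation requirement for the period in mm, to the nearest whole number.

ET₀ = 0.62 × 4.3 = 2.6660 mm/d
ETc = Kc × ET₀ = 1.07 × 2.6660 = 2.8526 mm/d
Crop demand D = ETc × 30 d = 2.8526 × 30 = 85.578 mm
Pe = 0.59 × 38.8 = 22.892 mm
D − Pe = 85.578 − 22.892 = 62.686 mm

63 mm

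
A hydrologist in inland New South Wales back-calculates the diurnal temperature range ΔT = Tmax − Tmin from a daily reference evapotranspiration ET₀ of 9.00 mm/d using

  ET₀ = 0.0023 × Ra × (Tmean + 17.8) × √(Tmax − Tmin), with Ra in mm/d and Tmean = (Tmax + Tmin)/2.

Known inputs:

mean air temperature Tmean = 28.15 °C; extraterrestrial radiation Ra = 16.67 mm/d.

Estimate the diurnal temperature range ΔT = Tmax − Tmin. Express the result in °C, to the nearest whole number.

√ΔT = ET₀ / [0.0023 × Ra × (Tmean+17.8)] = 9.00 / (0.0023 × 16.67 × 45.95) = 5.1085
ΔT = 5.1085² = 26.097 °C

26 °C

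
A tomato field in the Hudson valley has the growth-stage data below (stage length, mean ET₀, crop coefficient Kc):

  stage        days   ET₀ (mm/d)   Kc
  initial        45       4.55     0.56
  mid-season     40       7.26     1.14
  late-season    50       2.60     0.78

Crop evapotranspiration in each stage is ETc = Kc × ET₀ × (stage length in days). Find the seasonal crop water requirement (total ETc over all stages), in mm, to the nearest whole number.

initial: 0.56 × 4.55 × 45 = 114.66 mm
mid-season: 1.14 × 7.26 × 40 = 331.06 mm
late-season: 0.78 × 2.60 × 50 = 101.40 mm
Seasonal total = 547.12 mm

547 mm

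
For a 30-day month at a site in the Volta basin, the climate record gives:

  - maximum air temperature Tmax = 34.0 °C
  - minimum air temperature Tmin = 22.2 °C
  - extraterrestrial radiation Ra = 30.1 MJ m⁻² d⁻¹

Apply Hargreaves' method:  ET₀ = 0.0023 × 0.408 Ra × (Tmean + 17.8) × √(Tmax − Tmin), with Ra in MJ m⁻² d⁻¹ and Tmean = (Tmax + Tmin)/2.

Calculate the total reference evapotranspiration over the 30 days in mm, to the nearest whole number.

134 mm

Tmean = (34.0 + 22.2)/2 = 28.10 °C
0.408 Ra = 0.408 × 30.1 = 12.2808 mm/d equivalent
ET₀ = 0.0023 × 12.2808 × (28.10 + 17.8) × √11.8 = 0.0023 × 12.2808 × 45.90 × 3.4351 = 4.4536 mm/d
Over 30 days: 4.4536 × 30 = 133.608 mm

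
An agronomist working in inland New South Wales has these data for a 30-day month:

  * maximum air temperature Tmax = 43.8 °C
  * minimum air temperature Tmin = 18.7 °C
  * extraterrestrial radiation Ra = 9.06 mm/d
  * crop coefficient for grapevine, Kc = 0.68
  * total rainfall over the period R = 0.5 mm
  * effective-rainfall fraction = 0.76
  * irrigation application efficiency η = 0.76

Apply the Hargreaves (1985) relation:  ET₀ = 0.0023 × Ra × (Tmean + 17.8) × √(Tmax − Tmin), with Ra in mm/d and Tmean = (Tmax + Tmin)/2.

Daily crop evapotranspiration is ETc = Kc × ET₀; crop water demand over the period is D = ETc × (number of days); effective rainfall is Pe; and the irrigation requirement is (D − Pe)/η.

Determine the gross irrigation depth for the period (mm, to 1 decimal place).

137.0 mm

Tmean = (43.8 + 18.7)/2 = 31.25 °C
ET₀ = 0.0023 × 9.06 × (31.25 + 17.8) × √25.1 = 0.0023 × 9.06 × 49.05 × 5.0100 = 5.1207 mm/d
ETc = Kc × ET₀ = 0.68 × 5.1207 = 3.4821 mm/d
Crop demand D = ETc × 30 d = 3.4821 × 30 = 104.463 mm
Pe = 0.76 × 0.5 = 0.380 mm
D − Pe = 104.463 − 0.380 = 104.083 mm
Gross irrigation = 104.083 / 0.76 = 136.951 mm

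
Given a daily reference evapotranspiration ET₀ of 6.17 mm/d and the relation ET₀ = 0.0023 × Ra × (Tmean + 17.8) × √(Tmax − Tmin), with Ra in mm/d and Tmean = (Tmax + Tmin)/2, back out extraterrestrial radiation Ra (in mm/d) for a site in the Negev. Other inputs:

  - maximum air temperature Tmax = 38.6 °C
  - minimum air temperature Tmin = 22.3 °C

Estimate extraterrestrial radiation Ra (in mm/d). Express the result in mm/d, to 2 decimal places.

13.77 mm/d

Tmean = 30.45 °C; √ΔT = 4.0373
Ra = ET₀ / [0.0023 × (Tmean+17.8) × √ΔT] = 6.17 / (0.0023 × 48.25 × 4.0373) = 13.771 mm/d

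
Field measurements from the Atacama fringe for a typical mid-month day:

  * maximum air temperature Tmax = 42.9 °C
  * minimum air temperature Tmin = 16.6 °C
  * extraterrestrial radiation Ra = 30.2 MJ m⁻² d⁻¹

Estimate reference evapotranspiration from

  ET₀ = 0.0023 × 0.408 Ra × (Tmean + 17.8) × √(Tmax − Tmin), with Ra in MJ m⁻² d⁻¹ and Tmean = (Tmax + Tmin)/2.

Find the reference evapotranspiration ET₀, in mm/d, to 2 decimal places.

Tmean = (42.9 + 16.6)/2 = 29.75 °C
0.408 Ra = 0.408 × 30.2 = 12.3216 mm/d equivalent
ET₀ = 0.0023 × 12.3216 × (29.75 + 17.8) × √26.3 = 0.0023 × 12.3216 × 47.55 × 5.1284 = 6.9108 mm/d

6.91 mm/d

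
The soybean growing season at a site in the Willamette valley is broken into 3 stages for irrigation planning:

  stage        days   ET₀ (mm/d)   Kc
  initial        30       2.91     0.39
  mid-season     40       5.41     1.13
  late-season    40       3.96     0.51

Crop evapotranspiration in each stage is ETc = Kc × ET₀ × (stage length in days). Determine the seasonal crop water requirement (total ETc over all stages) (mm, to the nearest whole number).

359 mm

initial: 0.39 × 2.91 × 30 = 34.05 mm
mid-season: 1.13 × 5.41 × 40 = 244.53 mm
late-season: 0.51 × 3.96 × 40 = 80.78 mm
Seasonal total = 359.36 mm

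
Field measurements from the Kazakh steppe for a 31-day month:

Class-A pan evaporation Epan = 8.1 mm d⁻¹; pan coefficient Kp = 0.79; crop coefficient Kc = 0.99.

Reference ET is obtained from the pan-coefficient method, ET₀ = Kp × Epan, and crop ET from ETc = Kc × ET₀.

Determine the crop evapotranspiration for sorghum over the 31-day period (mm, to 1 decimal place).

196.4 mm

ET₀ = 0.79 × 8.1 = 6.3990 mm/d
ETc = Kc × ET₀ = 0.99 × 6.3990 = 6.3350 mm/d
Over 31 days: 6.3350 × 31 = 196.385 mm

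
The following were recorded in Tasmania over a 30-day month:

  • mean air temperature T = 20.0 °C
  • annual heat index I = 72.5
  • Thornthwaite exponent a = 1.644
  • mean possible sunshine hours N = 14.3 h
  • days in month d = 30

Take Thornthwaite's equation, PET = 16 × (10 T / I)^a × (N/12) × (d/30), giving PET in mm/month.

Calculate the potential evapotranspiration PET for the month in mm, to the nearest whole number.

101 mm

10T/I = 10 × 20.0 / 72.5 = 2.7586
(10T/I)^a = 2.7586^1.644 = 5.3026
Uncorrected PET = 16 × 5.3026 = 84.842 mm
Correction = (N/12)(d/30) = (14.3/12)(30/30) = 1.1917
PET = 84.842 × 1.1917 = 101.106 mm/month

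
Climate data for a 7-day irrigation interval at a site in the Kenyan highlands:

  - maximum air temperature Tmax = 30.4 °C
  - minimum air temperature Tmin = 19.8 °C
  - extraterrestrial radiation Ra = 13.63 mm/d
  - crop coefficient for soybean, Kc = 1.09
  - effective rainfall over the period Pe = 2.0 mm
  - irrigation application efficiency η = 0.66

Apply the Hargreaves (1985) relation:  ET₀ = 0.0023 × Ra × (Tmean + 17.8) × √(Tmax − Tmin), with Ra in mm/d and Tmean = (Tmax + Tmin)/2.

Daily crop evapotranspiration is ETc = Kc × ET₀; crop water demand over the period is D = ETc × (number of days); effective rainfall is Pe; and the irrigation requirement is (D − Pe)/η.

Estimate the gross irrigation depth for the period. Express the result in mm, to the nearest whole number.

Tmean = (30.4 + 19.8)/2 = 25.10 °C
ET₀ = 0.0023 × 13.63 × (25.10 + 17.8) × √10.6 = 0.0023 × 13.63 × 42.90 × 3.2558 = 4.3786 mm/d
ETc = Kc × ET₀ = 1.09 × 4.3786 = 4.7727 mm/d
Crop demand D = ETc × 7 d = 4.7727 × 7 = 33.409 mm
D − Pe = 33.409 − 2.0 = 31.409 mm
Gross irrigation = 31.409 / 0.66 = 47.589 mm

48 mm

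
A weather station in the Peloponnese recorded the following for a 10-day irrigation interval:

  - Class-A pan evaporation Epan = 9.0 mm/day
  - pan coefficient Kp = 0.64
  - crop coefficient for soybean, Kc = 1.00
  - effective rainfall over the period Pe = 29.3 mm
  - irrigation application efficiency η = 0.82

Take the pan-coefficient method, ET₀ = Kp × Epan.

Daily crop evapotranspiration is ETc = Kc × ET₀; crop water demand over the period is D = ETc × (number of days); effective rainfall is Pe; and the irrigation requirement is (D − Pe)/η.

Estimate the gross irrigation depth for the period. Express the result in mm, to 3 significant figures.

ET₀ = 0.64 × 9.0 = 5.7600 mm/d
ETc = Kc × ET₀ = 1.00 × 5.7600 = 5.7600 mm/d
Crop demand D = ETc × 10 d = 5.7600 × 10 = 57.600 mm
D − Pe = 57.600 − 29.3 = 28.300 mm
Gross irrigation = 28.300 / 0.82 = 34.512 mm

34.5 mm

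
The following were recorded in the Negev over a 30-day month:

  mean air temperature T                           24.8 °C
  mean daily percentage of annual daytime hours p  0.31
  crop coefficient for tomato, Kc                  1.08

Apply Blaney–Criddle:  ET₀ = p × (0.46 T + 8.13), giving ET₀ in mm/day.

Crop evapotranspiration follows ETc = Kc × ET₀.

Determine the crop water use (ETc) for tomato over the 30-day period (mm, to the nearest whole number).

ET₀ = 0.31 × (0.46 × 24.8 + 8.13) = 0.31 × 19.538 = 6.0568 mm/d
ETc = Kc × ET₀ = 1.08 × 6.0568 = 6.5413 mm/d
Over 30 days: 6.5413 × 30 = 196.239 mm

196 mm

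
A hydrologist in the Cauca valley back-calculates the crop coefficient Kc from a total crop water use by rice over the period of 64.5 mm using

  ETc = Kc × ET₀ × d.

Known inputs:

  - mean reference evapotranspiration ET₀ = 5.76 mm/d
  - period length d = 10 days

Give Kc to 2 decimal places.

1.12

ETc = Kc × ET₀ × d  ⇒  Kc = ETc / (ET₀ × d)
Kc = 64.5 / (5.76 × 10) = 64.5 / 57.60 = 1.1198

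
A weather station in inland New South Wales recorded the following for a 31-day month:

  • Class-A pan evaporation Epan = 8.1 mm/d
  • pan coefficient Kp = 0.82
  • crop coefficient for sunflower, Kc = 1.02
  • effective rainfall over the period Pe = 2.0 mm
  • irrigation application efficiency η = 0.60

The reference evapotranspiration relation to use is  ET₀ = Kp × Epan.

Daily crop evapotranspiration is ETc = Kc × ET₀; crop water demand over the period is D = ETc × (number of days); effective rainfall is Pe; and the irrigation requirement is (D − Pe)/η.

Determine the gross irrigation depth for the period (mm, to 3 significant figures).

347 mm

ET₀ = 0.82 × 8.1 = 6.6420 mm/d
ETc = Kc × ET₀ = 1.02 × 6.6420 = 6.7748 mm/d
Crop demand D = ETc × 31 d = 6.7748 × 31 = 210.019 mm
D − Pe = 210.019 − 2.0 = 208.019 mm
Gross irrigation = 208.019 / 0.60 = 346.698 mm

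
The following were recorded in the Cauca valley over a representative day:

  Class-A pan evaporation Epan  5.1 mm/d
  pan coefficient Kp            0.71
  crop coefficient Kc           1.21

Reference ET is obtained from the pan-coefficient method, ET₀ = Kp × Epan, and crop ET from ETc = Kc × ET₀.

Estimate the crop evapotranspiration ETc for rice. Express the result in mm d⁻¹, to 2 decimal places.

ET₀ = 0.71 × 5.1 = 3.6210 mm/d
ETc = Kc × ET₀ = 1.21 × 3.6210 = 4.3814 mm/d

4.38 mm d⁻¹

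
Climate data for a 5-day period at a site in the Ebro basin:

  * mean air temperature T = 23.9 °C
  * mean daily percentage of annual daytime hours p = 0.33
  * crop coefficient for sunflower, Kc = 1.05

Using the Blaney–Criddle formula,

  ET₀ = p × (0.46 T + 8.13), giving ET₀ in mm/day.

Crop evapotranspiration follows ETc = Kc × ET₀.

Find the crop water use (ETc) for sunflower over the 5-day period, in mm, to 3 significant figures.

ET₀ = 0.33 × (0.46 × 23.9 + 8.13) = 0.33 × 19.124 = 6.3109 mm/d
ETc = Kc × ET₀ = 1.05 × 6.3109 = 6.6264 mm/d
Over 5 days: 6.6264 × 5 = 33.132 mm

33.1 mm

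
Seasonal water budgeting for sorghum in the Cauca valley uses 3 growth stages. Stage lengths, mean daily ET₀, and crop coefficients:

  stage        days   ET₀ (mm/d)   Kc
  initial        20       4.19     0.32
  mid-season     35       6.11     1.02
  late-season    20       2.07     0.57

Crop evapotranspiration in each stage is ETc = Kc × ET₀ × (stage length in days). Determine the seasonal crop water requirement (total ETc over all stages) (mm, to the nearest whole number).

269 mm

initial: 0.32 × 4.19 × 20 = 26.82 mm
mid-season: 1.02 × 6.11 × 35 = 218.13 mm
late-season: 0.57 × 2.07 × 20 = 23.60 mm
Seasonal total = 268.55 mm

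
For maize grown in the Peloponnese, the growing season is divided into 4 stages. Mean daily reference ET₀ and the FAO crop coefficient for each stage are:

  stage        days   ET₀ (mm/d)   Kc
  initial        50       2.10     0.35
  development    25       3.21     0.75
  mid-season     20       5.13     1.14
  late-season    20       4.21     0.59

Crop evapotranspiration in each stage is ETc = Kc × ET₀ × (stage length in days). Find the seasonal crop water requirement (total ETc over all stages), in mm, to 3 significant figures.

264 mm

initial: 0.35 × 2.10 × 50 = 36.75 mm
development: 0.75 × 3.21 × 25 = 60.19 mm
mid-season: 1.14 × 5.13 × 20 = 116.96 mm
late-season: 0.59 × 4.21 × 20 = 49.68 mm
Seasonal total = 263.58 mm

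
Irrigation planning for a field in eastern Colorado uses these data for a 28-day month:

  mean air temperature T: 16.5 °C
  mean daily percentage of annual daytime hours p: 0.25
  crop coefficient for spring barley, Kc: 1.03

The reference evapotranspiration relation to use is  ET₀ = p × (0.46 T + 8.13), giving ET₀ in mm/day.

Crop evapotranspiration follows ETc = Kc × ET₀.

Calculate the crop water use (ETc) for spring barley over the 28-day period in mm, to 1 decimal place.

ET₀ = 0.25 × (0.46 × 16.5 + 8.13) = 0.25 × 15.720 = 3.9300 mm/d
ETc = Kc × ET₀ = 1.03 × 3.9300 = 4.0479 mm/d
Over 28 days: 4.0479 × 28 = 113.341 mm

113.3 mm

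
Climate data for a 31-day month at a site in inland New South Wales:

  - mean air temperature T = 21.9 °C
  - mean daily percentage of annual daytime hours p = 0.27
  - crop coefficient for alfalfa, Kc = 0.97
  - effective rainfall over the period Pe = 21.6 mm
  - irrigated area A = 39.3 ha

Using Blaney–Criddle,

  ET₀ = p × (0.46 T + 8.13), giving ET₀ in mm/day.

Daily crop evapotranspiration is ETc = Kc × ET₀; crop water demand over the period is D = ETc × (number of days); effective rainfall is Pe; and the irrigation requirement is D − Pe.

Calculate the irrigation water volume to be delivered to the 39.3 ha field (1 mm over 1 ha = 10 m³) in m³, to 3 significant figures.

49600 m³

ET₀ = 0.27 × (0.46 × 21.9 + 8.13) = 0.27 × 18.204 = 4.9151 mm/d
ETc = Kc × ET₀ = 0.97 × 4.9151 = 4.7676 mm/d
Crop demand D = ETc × 31 d = 4.7676 × 31 = 147.796 mm
D − Pe = 147.796 − 21.6 = 126.196 mm
Volume = 126.196 mm × 39.3 ha × 10 = 49595.0 m³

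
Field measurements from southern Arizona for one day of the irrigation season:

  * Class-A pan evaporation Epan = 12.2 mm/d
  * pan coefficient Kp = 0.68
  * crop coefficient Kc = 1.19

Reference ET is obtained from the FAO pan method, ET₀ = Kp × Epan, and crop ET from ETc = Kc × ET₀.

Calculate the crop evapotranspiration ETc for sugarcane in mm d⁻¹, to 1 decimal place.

9.9 mm d⁻¹

ET₀ = 0.68 × 12.2 = 8.2960 mm/d
ETc = Kc × ET₀ = 1.19 × 8.2960 = 9.8722 mm/d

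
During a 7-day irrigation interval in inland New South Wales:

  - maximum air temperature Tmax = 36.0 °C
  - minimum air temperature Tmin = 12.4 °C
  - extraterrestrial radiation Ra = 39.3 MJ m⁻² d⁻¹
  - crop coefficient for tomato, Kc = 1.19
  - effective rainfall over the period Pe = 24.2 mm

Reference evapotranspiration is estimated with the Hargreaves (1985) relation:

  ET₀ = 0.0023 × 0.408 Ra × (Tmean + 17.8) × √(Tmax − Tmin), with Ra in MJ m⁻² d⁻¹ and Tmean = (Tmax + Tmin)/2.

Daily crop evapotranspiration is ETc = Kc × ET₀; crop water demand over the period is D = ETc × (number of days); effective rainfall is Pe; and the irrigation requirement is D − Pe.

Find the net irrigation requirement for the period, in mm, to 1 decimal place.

Tmean = (36.0 + 12.4)/2 = 24.20 °C
0.408 Ra = 0.408 × 39.3 = 16.0344 mm/d equivalent
ET₀ = 0.0023 × 16.0344 × (24.20 + 17.8) × √23.6 = 0.0023 × 16.0344 × 42.00 × 4.8580 = 7.5247 mm/d
ETc = Kc × ET₀ = 1.19 × 7.5247 = 8.9544 mm/d
Crop demand D = ETc × 7 d = 8.9544 × 7 = 62.681 mm
D − Pe = 62.681 − 24.2 = 38.481 mm

38.5 mm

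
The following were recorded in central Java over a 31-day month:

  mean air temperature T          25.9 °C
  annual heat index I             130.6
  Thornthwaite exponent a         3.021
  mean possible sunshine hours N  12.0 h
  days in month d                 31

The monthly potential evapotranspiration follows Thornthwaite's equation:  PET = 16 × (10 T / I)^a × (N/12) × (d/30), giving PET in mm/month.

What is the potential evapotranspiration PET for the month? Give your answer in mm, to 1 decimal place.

130.8 mm

10T/I = 10 × 25.9 / 130.6 = 1.9832
(10T/I)^a = 1.9832^3.021 = 7.9131
Uncorrected PET = 16 × 7.9131 = 126.610 mm
Correction = (N/12)(d/30) = (12.0/12)(31/30) = 1.0333
PET = 126.610 × 1.0333 = 130.826 mm/month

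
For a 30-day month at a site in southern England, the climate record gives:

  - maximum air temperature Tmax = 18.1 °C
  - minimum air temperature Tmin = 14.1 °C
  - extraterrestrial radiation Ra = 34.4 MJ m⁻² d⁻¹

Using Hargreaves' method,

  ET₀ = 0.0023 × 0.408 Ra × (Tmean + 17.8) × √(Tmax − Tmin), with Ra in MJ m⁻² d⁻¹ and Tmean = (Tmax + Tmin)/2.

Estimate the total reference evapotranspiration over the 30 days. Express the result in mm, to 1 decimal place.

65.7 mm

Tmean = (18.1 + 14.1)/2 = 16.10 °C
0.408 Ra = 0.408 × 34.4 = 14.0352 mm/d equivalent
ET₀ = 0.0023 × 14.0352 × (16.10 + 17.8) × √4.0 = 0.0023 × 14.0352 × 33.90 × 2.0000 = 2.1886 mm/d
Over 30 days: 2.1886 × 30 = 65.658 mm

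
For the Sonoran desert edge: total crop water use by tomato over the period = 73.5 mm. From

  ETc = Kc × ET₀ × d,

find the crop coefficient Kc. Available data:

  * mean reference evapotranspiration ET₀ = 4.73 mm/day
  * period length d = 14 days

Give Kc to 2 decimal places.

ETc = Kc × ET₀ × d  ⇒  Kc = ETc / (ET₀ × d)
Kc = 73.5 / (4.73 × 14) = 73.5 / 66.22 = 1.1099

1.11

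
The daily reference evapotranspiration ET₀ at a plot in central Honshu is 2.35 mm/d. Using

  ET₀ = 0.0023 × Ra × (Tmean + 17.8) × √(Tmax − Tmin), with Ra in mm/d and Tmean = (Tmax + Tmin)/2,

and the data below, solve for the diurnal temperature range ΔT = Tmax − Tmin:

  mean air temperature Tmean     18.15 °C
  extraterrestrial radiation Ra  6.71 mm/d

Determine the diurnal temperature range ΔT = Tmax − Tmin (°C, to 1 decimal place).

√ΔT = ET₀ / [0.0023 × Ra × (Tmean+17.8)] = 2.35 / (0.0023 × 6.71 × 35.95) = 4.2356
ΔT = 4.2356² = 17.940 °C

17.9 °C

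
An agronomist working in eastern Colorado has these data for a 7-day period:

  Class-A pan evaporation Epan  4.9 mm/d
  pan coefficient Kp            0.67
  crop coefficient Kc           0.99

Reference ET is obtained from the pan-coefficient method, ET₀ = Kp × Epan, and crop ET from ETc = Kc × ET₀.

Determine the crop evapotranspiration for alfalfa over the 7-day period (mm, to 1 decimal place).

ET₀ = 0.67 × 4.9 = 3.2830 mm/d
ETc = Kc × ET₀ = 0.99 × 3.2830 = 3.2502 mm/d
Over 7 days: 3.2502 × 7 = 22.751 mm

22.8 mm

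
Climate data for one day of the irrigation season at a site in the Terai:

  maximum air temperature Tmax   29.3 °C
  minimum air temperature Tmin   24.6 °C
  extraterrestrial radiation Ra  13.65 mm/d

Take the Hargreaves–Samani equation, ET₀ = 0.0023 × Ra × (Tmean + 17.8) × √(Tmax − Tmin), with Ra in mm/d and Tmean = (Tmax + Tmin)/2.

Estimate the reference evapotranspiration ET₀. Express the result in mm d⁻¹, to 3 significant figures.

3.05 mm d⁻¹

Tmean = (29.3 + 24.6)/2 = 26.95 °C
ET₀ = 0.0023 × 13.65 × (26.95 + 17.8) × √4.7 = 0.0023 × 13.65 × 44.75 × 2.1679 = 3.0457 mm/d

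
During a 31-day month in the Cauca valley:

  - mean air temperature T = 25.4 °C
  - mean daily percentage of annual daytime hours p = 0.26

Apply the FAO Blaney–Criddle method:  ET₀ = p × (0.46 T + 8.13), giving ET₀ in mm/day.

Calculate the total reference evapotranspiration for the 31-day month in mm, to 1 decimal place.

159.7 mm

ET₀ = 0.26 × (0.46 × 25.4 + 8.13) = 0.26 × 19.814 = 5.1516 mm/d
Monthly total = 5.1516 × 31 = 159.700 mm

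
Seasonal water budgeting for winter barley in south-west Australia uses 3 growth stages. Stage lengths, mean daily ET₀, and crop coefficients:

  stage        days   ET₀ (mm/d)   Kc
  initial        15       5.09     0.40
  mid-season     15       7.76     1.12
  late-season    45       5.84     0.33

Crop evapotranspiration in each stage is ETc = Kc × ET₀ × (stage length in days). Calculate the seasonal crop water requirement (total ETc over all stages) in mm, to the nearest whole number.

initial: 0.40 × 5.09 × 15 = 30.54 mm
mid-season: 1.12 × 7.76 × 15 = 130.37 mm
late-season: 0.33 × 5.84 × 45 = 86.72 mm
Seasonal total = 247.63 mm

248 mm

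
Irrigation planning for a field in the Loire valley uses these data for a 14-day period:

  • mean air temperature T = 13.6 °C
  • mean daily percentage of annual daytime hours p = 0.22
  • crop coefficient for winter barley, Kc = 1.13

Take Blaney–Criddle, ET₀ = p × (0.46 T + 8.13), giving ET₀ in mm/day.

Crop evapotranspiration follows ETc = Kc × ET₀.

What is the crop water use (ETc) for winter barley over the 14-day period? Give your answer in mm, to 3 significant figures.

50.1 mm

ET₀ = 0.22 × (0.46 × 13.6 + 8.13) = 0.22 × 14.386 = 3.1649 mm/d
ETc = Kc × ET₀ = 1.13 × 3.1649 = 3.5763 mm/d
Over 14 days: 3.5763 × 14 = 50.068 mm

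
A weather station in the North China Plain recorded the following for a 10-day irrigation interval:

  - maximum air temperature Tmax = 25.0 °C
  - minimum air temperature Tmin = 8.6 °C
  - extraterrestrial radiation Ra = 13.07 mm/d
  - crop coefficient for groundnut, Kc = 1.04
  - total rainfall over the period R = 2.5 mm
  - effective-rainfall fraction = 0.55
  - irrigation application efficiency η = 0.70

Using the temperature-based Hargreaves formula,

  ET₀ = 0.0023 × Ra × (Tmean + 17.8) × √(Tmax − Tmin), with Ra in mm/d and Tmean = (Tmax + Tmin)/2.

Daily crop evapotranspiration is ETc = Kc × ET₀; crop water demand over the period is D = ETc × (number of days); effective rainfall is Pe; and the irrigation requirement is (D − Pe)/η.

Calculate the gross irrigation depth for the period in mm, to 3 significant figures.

60.6 mm

Tmean = (25.0 + 8.6)/2 = 16.80 °C
ET₀ = 0.0023 × 13.07 × (16.80 + 17.8) × √16.4 = 0.0023 × 13.07 × 34.60 × 4.0497 = 4.2121 mm/d
ETc = Kc × ET₀ = 1.04 × 4.2121 = 4.3806 mm/d
Crop demand D = ETc × 10 d = 4.3806 × 10 = 43.806 mm
Pe = 0.55 × 2.5 = 1.375 mm
D − Pe = 43.806 − 1.375 = 42.431 mm
Gross irrigation = 42.431 / 0.70 = 60.616 mm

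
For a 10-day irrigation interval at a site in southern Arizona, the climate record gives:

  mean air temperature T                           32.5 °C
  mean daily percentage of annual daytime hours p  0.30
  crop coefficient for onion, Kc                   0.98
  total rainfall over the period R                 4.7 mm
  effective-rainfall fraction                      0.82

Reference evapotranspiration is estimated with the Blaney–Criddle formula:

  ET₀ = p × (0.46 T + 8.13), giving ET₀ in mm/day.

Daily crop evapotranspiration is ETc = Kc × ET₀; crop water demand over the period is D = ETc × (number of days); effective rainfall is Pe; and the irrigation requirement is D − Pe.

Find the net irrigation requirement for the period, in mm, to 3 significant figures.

ET₀ = 0.30 × (0.46 × 32.5 + 8.13) = 0.30 × 23.080 = 6.9240 mm/d
ETc = Kc × ET₀ = 0.98 × 6.9240 = 6.7855 mm/d
Crop demand D = ETc × 10 d = 6.7855 × 10 = 67.855 mm
Pe = 0.82 × 4.7 = 3.854 mm
D − Pe = 67.855 − 3.854 = 64.001 mm

64.0 mm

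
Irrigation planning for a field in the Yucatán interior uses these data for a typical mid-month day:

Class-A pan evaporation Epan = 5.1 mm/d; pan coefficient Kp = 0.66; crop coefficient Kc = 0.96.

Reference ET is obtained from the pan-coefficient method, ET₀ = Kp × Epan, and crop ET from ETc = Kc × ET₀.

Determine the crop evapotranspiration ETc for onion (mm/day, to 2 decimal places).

3.23 mm/day

ET₀ = 0.66 × 5.1 = 3.3660 mm/d
ETc = Kc × ET₀ = 0.96 × 3.3660 = 3.2314 mm/d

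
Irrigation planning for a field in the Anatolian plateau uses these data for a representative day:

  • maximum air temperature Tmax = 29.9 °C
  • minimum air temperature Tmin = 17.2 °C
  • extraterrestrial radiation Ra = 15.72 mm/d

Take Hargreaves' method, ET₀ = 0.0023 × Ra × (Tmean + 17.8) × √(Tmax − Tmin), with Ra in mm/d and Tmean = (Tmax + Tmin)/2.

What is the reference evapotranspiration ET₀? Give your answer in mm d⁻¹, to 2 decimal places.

5.33 mm d⁻¹

Tmean = (29.9 + 17.2)/2 = 23.55 °C
ET₀ = 0.0023 × 15.72 × (23.55 + 17.8) × √12.7 = 0.0023 × 15.72 × 41.35 × 3.5637 = 5.3279 mm/d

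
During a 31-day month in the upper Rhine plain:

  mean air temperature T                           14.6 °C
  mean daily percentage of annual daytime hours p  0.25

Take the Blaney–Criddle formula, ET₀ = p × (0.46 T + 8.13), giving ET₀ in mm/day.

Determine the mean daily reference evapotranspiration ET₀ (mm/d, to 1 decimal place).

3.7 mm/d

ET₀ = 0.25 × (0.46 × 14.6 + 8.13) = 0.25 × 14.846 = 3.7115 mm/d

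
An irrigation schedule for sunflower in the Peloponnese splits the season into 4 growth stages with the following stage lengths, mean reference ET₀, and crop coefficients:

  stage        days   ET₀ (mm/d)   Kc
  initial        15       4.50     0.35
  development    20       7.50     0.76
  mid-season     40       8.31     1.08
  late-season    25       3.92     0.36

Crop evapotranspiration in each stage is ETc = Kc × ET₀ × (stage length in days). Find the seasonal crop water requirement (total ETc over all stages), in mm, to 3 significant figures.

initial: 0.35 × 4.50 × 15 = 23.63 mm
development: 0.76 × 7.50 × 20 = 114.00 mm
mid-season: 1.08 × 8.31 × 40 = 358.99 mm
late-season: 0.36 × 3.92 × 25 = 35.28 mm
Seasonal total = 531.90 mm

532 mm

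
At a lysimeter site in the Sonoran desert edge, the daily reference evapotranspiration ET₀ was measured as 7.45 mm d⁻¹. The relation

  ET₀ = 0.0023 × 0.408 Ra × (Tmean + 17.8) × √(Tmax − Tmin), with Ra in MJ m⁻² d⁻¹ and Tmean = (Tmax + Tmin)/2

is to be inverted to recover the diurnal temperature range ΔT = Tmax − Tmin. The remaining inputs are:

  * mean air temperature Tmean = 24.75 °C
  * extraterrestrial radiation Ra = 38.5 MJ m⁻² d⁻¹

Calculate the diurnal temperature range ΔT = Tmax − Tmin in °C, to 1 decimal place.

√ΔT = ET₀ / [0.0023 × 0.408 × Ra × (Tmean+17.8)] = 7.45 / (0.0023 × 15.7080 × 42.55) = 4.8463
ΔT = 4.8463² = 23.487 °C

23.5 °C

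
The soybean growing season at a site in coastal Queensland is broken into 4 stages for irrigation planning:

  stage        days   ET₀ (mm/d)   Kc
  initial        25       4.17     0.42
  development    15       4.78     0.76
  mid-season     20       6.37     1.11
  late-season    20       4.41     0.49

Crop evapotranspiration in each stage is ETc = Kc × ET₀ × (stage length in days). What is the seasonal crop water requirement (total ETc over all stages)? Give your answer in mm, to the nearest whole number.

283 mm

initial: 0.42 × 4.17 × 25 = 43.79 mm
development: 0.76 × 4.78 × 15 = 54.49 mm
mid-season: 1.11 × 6.37 × 20 = 141.41 mm
late-season: 0.49 × 4.41 × 20 = 43.22 mm
Seasonal total = 282.91 mm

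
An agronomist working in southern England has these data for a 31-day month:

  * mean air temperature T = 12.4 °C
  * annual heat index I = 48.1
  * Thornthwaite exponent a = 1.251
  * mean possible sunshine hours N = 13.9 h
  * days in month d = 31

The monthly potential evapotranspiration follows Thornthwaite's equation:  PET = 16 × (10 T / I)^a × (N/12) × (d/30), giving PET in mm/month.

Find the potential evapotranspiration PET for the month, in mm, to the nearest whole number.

10T/I = 10 × 12.4 / 48.1 = 2.5780
(10T/I)^a = 2.5780^1.251 = 3.2698
Uncorrected PET = 16 × 3.2698 = 52.317 mm
Correction = (N/12)(d/30) = (13.9/12)(31/30) = 1.1969
PET = 52.317 × 1.1969 = 62.618 mm/month

63 mm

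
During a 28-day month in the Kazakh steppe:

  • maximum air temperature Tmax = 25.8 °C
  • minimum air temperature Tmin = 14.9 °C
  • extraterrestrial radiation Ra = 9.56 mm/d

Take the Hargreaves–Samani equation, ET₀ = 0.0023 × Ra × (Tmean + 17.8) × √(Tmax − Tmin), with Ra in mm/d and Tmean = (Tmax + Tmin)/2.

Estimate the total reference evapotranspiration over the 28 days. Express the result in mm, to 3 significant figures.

Tmean = (25.8 + 14.9)/2 = 20.35 °C
ET₀ = 0.0023 × 9.56 × (20.35 + 17.8) × √10.9 = 0.0023 × 9.56 × 38.15 × 3.3015 = 2.7694 mm/d
Over 28 days: 2.7694 × 28 = 77.543 mm

77.5 mm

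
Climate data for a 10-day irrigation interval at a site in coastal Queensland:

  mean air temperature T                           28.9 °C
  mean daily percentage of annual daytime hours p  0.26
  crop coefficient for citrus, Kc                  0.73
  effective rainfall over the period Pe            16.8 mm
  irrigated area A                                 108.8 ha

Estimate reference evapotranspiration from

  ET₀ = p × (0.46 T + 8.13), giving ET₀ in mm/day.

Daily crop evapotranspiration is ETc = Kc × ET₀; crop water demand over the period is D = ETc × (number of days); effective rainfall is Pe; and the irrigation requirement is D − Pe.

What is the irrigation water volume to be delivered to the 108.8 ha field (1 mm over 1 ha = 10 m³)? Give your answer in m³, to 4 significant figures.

25960 m³

ET₀ = 0.26 × (0.46 × 28.9 + 8.13) = 0.26 × 21.424 = 5.5702 mm/d
ETc = Kc × ET₀ = 0.73 × 5.5702 = 4.0662 mm/d
Crop demand D = ETc × 10 d = 4.0662 × 10 = 40.662 mm
D − Pe = 40.662 − 16.8 = 23.862 mm
Volume = 23.862 mm × 108.8 ha × 10 = 25961.9 m³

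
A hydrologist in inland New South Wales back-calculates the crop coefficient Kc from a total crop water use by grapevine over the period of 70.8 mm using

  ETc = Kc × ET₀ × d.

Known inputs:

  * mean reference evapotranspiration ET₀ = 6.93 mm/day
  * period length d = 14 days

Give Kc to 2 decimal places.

0.73

ETc = Kc × ET₀ × d  ⇒  Kc = ETc / (ET₀ × d)
Kc = 70.8 / (6.93 × 14) = 70.8 / 97.02 = 0.7297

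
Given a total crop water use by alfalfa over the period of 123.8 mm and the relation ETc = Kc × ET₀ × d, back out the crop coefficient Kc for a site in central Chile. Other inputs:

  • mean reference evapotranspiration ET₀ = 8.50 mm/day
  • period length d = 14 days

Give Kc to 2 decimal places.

ETc = Kc × ET₀ × d  ⇒  Kc = ETc / (ET₀ × d)
Kc = 123.8 / (8.50 × 14) = 123.8 / 119.00 = 1.0403

1.04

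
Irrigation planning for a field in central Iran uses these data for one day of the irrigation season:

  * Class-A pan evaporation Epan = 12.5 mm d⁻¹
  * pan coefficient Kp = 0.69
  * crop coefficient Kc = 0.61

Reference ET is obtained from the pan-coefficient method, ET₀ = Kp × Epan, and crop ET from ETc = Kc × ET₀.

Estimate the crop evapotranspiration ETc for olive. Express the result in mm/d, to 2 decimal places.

5.26 mm/d

ET₀ = 0.69 × 12.5 = 8.6250 mm/d
ETc = Kc × ET₀ = 0.61 × 8.6250 = 5.2613 mm/d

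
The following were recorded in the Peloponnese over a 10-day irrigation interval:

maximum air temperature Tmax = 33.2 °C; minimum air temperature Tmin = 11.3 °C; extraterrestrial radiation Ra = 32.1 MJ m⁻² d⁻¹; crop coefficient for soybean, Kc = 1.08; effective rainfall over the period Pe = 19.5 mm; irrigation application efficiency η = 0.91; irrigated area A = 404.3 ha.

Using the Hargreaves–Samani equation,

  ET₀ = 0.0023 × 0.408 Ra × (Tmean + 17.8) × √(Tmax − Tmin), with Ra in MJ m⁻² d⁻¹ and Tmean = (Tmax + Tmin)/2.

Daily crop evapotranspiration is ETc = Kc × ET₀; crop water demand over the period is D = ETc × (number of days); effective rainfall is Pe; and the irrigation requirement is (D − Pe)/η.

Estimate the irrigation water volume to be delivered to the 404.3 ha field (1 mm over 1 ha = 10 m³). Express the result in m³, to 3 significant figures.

Tmean = (33.2 + 11.3)/2 = 22.25 °C
0.408 Ra = 0.408 × 32.1 = 13.0968 mm/d equivalent
ET₀ = 0.0023 × 13.0968 × (22.25 + 17.8) × √21.9 = 0.0023 × 13.0968 × 40.05 × 4.6797 = 5.6456 mm/d
ETc = Kc × ET₀ = 1.08 × 5.6456 = 6.0972 mm/d
Crop demand D = ETc × 10 d = 6.0972 × 10 = 60.972 mm
D − Pe = 60.972 − 19.5 = 41.472 mm
Gross irrigation = 41.472 / 0.91 = 45.574 mm
Volume = 45.574 mm × 404.3 ha × 10 = 184255.7 m³

184000 m³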